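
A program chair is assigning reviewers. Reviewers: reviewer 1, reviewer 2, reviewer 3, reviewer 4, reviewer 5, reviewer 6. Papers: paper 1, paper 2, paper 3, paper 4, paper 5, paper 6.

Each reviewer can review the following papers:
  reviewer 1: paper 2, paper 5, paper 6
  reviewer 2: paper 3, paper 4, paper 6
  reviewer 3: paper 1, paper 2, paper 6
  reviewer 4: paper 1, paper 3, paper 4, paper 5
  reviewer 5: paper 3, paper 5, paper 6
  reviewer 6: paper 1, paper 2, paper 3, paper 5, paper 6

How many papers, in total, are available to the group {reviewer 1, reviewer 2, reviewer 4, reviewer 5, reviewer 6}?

6

The union of neighbours of {reviewer 1, reviewer 2, reviewer 4, reviewer 5, reviewer 6} is {paper 1, paper 2, paper 3, paper 4, paper 5, paper 6}, which has 6 elements.
Since |N(S)| = 6 ≥ |S| = 5, Hall's condition holds for this subset.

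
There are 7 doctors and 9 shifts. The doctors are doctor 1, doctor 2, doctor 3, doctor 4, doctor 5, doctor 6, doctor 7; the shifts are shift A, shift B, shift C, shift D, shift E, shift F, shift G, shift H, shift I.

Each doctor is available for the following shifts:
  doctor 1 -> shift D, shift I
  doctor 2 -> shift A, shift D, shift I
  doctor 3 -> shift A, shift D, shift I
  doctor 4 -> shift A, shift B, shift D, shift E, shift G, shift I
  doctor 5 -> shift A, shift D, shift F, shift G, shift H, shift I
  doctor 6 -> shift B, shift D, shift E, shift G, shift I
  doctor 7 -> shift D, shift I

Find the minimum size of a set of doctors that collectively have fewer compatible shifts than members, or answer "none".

Take S = {doctor 1, doctor 2, doctor 3, doctor 7}. Its neighbourhood is {shift A, shift D, shift I}, so |N(S)| = 3 < |S| = 4.
Every subset of size less than 4 has at least as many neighbours as members, so 4 is the minimum.

4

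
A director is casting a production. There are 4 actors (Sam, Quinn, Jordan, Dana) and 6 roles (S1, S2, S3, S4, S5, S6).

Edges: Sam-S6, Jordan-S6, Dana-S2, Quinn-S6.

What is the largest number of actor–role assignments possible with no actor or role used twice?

A valid assignment of size 2: Sam→S6, Dana→S2.
The set {Sam, Quinn, Jordan} has only 1 neighbour ({S6}), so by Hall's theorem at most 2 of the 4 actors can be matched.

2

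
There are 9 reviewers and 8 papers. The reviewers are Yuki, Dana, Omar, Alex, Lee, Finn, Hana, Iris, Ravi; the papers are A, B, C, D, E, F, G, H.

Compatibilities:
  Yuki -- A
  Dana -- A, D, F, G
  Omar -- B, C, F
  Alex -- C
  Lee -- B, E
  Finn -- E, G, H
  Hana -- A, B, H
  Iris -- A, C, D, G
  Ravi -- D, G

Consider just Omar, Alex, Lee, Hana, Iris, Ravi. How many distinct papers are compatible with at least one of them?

The union of neighbours of {Omar, Alex, Lee, Hana, Iris, Ravi} is {A, B, C, D, E, F, G, H}, which has 8 elements.
Since |N(S)| = 8 ≥ |S| = 6, Hall's condition holds for this subset.

8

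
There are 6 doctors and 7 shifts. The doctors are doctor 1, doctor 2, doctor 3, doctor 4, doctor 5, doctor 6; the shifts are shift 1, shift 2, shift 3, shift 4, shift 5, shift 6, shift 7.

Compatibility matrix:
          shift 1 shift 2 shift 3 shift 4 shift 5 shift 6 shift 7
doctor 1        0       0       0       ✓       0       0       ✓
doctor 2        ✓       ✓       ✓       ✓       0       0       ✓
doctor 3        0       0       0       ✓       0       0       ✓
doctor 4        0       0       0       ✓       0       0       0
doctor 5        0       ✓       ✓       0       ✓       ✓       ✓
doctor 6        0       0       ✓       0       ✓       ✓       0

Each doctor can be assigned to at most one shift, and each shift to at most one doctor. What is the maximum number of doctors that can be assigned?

5

One maximum matching: doctor 1-shift 7, doctor 2-shift 2, doctor 3-shift 4, doctor 5-shift 5, doctor 6-shift 6.
The set {doctor 1, doctor 3, doctor 4} has only 2 neighbours ({shift 4, shift 7}), so by Hall's theorem at most 5 of the 6 doctors can be matched.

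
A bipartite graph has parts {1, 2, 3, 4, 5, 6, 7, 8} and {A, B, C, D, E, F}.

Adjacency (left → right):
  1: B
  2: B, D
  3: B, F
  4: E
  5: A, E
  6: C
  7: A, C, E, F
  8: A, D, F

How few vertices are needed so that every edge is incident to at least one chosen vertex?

6

{A, B, C, D, E, F} is a vertex cover of size 6: every edge has an endpoint in this set.
No smaller cover exists because 1–B, 2–D, 3–F, 4–E, 5–A, 6–C is a matching of size 6, and a cover must include an endpoint of each of these disjoint edges (König's theorem).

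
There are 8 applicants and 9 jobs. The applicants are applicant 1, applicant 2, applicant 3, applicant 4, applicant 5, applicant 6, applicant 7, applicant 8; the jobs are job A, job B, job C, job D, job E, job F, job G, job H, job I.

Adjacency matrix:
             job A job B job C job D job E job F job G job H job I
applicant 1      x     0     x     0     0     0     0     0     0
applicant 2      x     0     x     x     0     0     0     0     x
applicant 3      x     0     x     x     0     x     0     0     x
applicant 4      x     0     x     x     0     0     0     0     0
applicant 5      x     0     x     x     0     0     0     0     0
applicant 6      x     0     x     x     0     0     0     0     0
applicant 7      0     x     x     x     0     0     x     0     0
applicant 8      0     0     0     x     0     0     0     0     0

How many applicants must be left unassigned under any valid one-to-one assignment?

2

For example, pair applicant 1-job C, applicant 2-job I, applicant 3-job F, applicant 4-job D, applicant 5-job A, applicant 7-job G.
The set {applicant 1, applicant 4, applicant 5, applicant 6, applicant 8} has only 3 neighbours ({job A, job C, job D}), so by Hall's theorem at most 6 of the 8 applicants can be matched.
That matches 6 of the 8, leaving 2 unmatched; no matching can do better.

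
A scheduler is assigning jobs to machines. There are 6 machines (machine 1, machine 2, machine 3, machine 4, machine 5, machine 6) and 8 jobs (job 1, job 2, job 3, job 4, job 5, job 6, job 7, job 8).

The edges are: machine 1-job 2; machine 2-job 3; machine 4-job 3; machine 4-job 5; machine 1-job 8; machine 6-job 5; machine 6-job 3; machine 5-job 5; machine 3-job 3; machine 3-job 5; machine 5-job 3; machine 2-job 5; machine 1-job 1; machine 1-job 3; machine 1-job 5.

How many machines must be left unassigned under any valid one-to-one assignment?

3

One maximum matching: machine 1-job 1, machine 2-job 5, machine 3-job 3.
The set {machine 2, machine 3, machine 4, machine 5, machine 6} has only 2 neighbours ({job 3, job 5}), so by Hall's theorem at most 3 of the 6 machines can be matched.
That matches 3 of the 6, leaving 3 unmatched; no matching can do better.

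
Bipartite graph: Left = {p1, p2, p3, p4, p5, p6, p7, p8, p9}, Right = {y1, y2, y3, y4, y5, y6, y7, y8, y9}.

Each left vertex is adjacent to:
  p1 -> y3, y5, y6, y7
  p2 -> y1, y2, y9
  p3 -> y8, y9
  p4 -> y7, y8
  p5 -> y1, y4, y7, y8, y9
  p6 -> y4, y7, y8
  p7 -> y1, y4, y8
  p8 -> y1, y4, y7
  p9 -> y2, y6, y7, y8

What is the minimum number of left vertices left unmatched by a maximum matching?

A valid assignment of size 8: p1–y3, p2–y2, p3–y9, p4–y8, p5–y7, p6–y4, p7–y1, p9–y6.
The set {p3, p4, p5, p6, p7, p8} has only 5 neighbours ({y1, y4, y7, y8, y9}), so by Hall's theorem at most 8 of the 9 left vertices can be matched.
That matches 8 of the 9, leaving 1 unmatched; no matching can do better.

1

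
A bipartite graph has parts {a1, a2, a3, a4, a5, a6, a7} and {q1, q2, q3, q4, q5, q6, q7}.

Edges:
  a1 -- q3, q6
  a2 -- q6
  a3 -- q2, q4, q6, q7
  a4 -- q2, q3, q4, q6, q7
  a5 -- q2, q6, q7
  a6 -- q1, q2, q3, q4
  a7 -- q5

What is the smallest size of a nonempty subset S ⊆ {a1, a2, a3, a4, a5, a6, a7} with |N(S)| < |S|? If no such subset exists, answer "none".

A matching saturating every left vertex exists, for instance a1→q3, a2→q6, a3→q7, a4→q4, a5→q2, a6→q1, a7→q5.
By Hall's marriage theorem, this means |N(S)| ≥ |S| for every subset S, so no violating subset exists.

none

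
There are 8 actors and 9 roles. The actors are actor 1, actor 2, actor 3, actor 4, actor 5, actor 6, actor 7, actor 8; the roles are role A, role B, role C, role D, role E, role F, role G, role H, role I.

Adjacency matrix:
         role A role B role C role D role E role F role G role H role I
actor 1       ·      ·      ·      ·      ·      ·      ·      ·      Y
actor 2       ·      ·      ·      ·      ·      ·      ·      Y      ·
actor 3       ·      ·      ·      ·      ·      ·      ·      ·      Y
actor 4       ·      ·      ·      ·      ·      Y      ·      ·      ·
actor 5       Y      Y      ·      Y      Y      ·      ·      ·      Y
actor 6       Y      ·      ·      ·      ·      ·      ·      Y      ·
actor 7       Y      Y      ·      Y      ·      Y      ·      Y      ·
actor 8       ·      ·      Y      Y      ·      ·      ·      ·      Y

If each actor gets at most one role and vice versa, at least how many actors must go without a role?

A valid assignment of size 7: actor 1-role I, actor 2-role H, actor 4-role F, actor 5-role E, actor 6-role A, actor 7-role B, actor 8-role D.
The set {actor 1, actor 3} has only 1 neighbour ({role I}), so by Hall's theorem at most 7 of the 8 actors can be matched.
That matches 7 of the 8, leaving 1 unmatched; no matching can do better.

1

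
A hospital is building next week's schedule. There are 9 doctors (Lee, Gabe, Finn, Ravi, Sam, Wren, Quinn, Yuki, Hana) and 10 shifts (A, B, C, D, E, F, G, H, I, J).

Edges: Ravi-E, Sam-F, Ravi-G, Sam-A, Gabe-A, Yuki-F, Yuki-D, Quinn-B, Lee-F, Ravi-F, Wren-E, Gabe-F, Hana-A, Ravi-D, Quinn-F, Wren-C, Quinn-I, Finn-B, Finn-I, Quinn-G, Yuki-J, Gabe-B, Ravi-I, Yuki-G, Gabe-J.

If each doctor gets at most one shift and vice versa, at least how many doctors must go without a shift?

For example, pair Lee→F, Gabe→B, Finn→I, Ravi→E, Sam→A, Wren→C, Quinn→G, Yuki→J.
The set {Lee, Sam, Hana} has only 2 neighbours ({A, F}), so by Hall's theorem at most 8 of the 9 doctors can be matched.
That matches 8 of the 9, leaving 1 unmatched; no matching can do better.

1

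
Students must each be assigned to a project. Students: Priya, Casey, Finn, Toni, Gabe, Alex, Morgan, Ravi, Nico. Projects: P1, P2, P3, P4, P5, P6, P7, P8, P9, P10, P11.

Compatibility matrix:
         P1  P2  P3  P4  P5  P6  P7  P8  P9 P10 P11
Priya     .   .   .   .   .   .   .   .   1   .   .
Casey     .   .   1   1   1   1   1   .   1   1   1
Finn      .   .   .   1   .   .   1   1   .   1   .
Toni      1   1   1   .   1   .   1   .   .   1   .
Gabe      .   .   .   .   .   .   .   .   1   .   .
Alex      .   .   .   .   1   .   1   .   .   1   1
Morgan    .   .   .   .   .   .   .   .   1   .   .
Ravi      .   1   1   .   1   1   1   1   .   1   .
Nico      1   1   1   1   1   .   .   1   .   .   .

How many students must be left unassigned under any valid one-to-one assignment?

A valid assignment of size 7: Priya-P9, Casey-P11, Finn-P10, Toni-P3, Alex-P7, Ravi-P2, Nico-P1.
The set {Priya, Gabe, Morgan} has only 1 neighbour ({P9}), so by Hall's theorem at most 7 of the 9 students can be matched.
That matches 7 of the 9, leaving 2 unmatched; no matching can do better.

2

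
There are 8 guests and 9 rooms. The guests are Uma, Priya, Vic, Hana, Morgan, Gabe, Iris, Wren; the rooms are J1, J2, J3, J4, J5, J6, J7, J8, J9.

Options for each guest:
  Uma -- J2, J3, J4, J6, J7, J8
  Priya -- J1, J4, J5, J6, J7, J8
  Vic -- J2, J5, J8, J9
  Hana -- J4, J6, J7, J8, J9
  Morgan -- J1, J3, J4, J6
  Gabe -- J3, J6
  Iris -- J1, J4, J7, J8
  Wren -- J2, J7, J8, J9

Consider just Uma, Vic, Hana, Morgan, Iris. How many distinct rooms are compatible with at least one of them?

The union of neighbours of {Uma, Vic, Hana, Morgan, Iris} is {J1, J2, J3, J4, J5, J6, J7, J8, J9}, which has 9 elements.
Since |N(S)| = 9 ≥ |S| = 5, Hall's condition holds for this subset.

9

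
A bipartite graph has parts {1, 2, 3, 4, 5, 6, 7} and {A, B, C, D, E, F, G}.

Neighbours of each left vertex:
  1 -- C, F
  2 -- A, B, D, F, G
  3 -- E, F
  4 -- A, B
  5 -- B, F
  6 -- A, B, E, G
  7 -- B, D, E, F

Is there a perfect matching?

For example, pair 1→C, 2→D, 3→E, 4→A, 5→F, 6→G, 7→B.
All 7 left vertices are covered.

Yes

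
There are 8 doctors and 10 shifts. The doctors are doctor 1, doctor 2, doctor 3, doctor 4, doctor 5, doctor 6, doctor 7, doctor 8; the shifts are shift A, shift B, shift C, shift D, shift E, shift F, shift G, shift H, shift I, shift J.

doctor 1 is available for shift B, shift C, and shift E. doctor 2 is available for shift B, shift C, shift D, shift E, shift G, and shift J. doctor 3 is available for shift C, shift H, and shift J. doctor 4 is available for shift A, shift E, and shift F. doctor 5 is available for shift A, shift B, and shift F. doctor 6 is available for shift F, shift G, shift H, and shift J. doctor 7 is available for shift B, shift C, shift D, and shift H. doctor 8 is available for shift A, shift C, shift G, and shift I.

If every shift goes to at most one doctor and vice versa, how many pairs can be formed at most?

One maximum matching: doctor 1–shift B, doctor 2–shift J, doctor 3–shift H, doctor 4–shift E, doctor 5–shift A, doctor 6–shift F, doctor 7–shift D, doctor 8–shift G.
This saturates every doctor, so 8 is the maximum.

8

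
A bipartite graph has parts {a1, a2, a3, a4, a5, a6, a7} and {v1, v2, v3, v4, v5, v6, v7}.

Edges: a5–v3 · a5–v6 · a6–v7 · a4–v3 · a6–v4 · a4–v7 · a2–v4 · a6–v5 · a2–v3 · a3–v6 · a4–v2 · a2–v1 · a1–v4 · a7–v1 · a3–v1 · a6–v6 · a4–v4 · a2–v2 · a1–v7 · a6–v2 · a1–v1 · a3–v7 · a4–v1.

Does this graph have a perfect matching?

One maximum matching: a1→v7, a2→v2, a3→v6, a4→v4, a5→v3, a6→v5, a7→v1.
All 7 left vertices are covered.

Yes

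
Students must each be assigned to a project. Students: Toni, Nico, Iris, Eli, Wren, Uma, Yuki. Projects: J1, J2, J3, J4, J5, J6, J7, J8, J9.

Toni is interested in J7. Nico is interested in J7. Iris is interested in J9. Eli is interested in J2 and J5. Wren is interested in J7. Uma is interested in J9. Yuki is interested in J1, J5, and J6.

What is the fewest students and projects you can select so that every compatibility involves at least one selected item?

4

The 4 edges Toni–J7, Iris–J9, Eli–J5, Yuki–J6 form a matching, so any vertex cover needs at least 4 vertices (one per matched edge).
Conversely {Eli, Yuki, J7, J9} meets every edge and has exactly 4 vertices, so 4 is optimal.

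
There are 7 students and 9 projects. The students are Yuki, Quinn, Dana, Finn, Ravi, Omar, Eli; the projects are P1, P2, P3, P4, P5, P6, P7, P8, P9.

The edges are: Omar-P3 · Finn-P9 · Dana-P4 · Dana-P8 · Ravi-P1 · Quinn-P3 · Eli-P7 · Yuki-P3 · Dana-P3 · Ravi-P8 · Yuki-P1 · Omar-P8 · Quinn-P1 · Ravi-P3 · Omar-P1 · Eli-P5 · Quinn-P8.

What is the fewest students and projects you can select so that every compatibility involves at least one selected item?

{Dana, Finn, Eli, P1, P3, P8} is a vertex cover of size 6: every edge has an endpoint in this set.
No smaller cover exists because Yuki–P3, Quinn–P8, Dana–P4, Finn–P9, Ravi–P1, Eli–P7 is a matching of size 6, and a cover must include an endpoint of each of these disjoint edges (König's theorem).

6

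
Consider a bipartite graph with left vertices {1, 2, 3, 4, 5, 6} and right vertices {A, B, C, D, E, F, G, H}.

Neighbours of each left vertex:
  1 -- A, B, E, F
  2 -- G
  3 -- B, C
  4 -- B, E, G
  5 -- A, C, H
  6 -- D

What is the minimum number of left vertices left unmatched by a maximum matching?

0

For example, pair 1→F, 2→G, 3→B, 4→E, 5→C, 6→D.
All 6 left vertices are matched, so no larger matching exists.
That matches 6 of the 6, leaving 0 unmatched; no matching can do better.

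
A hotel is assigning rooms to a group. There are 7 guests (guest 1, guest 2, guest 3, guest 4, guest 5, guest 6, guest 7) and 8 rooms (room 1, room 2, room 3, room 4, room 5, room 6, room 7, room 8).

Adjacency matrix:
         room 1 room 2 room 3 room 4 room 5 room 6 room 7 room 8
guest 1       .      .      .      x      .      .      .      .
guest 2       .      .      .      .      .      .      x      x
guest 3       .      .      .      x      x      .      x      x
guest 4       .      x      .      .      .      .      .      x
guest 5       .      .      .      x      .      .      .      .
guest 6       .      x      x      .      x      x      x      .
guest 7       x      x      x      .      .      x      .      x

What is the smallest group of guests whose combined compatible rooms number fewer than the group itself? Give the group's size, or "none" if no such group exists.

Take S = {guest 1, guest 5}. Its neighbourhood is {room 4}, so |N(S)| = 1 < |S| = 2.
No single vertex violates Hall's condition since each has at least one neighbour, so 2 is the minimum.

2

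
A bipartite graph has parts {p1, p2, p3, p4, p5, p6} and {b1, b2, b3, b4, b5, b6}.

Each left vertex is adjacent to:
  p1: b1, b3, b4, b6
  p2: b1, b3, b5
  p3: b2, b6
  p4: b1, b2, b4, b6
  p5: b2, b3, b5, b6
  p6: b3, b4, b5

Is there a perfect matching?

Yes

One maximum matching: p1-b4, p2-b5, p3-b2, p4-b1, p5-b6, p6-b3.
Every left vertex is matched, so this is a perfect matching.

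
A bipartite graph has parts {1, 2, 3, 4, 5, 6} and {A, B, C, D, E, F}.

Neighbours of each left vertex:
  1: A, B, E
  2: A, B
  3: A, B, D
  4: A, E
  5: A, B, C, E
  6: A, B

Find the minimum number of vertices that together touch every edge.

The 5 edges 1–B, 2–A, 3–D, 4–E, 5–C form a matching, so any vertex cover needs at least 5 vertices (one per matched edge).
Conversely {3, 5, A, B, E} meets every edge and has exactly 5 vertices, so 5 is optimal.

5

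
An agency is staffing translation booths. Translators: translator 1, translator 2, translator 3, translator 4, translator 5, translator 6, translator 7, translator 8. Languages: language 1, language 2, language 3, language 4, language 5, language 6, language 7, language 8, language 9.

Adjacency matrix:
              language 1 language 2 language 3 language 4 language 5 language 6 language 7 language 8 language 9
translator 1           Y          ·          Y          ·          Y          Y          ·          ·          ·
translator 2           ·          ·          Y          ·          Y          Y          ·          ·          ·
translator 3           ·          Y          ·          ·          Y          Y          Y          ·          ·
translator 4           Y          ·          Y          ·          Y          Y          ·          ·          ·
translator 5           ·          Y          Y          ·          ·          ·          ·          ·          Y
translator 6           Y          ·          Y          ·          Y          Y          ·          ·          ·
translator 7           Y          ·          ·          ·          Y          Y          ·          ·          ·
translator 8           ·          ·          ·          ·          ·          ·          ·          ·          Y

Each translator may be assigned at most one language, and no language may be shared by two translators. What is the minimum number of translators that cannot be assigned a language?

1

For example, pair translator 1–language 3, translator 2–language 5, translator 3–language 7, translator 4–language 1, translator 5–language 2, translator 6–language 6, translator 8–language 9.
The set {translator 1, translator 2, translator 4, translator 6, translator 7} has only 4 neighbours ({language 1, language 3, language 5, language 6}), so by Hall's theorem at most 7 of the 8 translators can be matched.
That matches 7 of the 8, leaving 1 unmatched; no matching can do better.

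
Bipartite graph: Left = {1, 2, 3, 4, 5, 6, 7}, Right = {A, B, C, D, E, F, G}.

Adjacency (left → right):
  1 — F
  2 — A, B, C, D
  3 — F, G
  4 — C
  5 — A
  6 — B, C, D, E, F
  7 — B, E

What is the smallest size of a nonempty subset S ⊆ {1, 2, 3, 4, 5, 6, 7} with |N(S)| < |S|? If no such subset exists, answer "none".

A matching saturating every left vertex exists, for instance 1→F, 2→D, 3→G, 4→C, 5→A, 6→E, 7→B.
By Hall's marriage theorem, this means |N(S)| ≥ |S| for every subset S, so no violating subset exists.

none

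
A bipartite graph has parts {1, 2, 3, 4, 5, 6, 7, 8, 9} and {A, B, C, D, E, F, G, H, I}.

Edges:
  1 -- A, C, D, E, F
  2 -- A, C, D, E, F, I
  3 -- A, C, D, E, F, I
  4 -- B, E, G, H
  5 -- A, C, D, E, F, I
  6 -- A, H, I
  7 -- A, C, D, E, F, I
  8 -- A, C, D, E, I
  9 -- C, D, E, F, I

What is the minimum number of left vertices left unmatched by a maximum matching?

For example, pair 1–C, 2–I, 3–D, 4–B, 5–F, 6–H, 7–E, 8–A.
The set {1, 2, 3, 5, 7, 8, 9} has only 6 neighbours ({A, C, D, E, F, I}), so by Hall's theorem at most 8 of the 9 left vertices can be matched.
That matches 8 of the 9, leaving 1 unmatched; no matching can do better.

1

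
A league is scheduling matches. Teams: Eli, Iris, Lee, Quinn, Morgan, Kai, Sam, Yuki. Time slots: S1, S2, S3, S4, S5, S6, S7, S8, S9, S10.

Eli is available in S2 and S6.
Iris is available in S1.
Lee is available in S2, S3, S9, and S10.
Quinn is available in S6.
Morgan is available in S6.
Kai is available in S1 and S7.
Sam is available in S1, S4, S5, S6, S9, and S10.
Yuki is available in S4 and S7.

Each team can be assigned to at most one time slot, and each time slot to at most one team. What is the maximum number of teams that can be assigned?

One maximum matching: Eli→S2, Iris→S1, Lee→S10, Quinn→S6, Kai→S7, Sam→S9, Yuki→S4.
The set {Quinn, Morgan} has only 1 neighbour ({S6}), so by Hall's theorem at most 7 of the 8 teams can be matched.

7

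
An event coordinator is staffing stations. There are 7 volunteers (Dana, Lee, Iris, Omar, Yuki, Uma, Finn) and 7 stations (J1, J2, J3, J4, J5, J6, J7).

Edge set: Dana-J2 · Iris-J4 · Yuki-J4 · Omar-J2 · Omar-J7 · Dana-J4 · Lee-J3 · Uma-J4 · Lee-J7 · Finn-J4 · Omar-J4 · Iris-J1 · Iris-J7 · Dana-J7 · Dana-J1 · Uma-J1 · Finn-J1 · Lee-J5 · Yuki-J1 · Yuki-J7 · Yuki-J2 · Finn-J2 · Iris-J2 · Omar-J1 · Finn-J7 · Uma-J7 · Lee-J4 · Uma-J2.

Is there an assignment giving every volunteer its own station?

No

The set {Dana, Iris, Omar, Yuki, Uma, Finn} has only 4 neighbours ({J1, J2, J4, J7}), so by Hall's theorem at most 5 of the 7 volunteers can be matched.
Hence no matching covers every volunteer.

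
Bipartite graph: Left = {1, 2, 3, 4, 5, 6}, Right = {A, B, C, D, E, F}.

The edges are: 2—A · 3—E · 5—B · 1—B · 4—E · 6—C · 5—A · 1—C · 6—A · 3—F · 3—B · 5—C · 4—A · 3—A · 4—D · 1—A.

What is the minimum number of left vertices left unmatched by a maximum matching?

For example, pair 1→C, 2→A, 3→E, 4→D, 5→B.
The set {1, 2, 5, 6} has only 3 neighbours ({A, B, C}), so by Hall's theorem at most 5 of the 6 left vertices can be matched.
That matches 5 of the 6, leaving 1 unmatched; no matching can do better.

1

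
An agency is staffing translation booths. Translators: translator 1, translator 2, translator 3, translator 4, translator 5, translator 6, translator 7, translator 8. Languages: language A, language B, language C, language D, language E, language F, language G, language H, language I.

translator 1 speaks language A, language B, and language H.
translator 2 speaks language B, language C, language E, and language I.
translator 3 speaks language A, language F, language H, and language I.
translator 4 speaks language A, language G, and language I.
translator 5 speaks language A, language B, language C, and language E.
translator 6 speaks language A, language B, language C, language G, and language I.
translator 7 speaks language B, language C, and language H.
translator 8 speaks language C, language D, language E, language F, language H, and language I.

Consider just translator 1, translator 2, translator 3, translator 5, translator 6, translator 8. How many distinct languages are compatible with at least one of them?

9

The union of neighbours of {translator 1, translator 2, translator 3, translator 5, translator 6, translator 8} is {language A, language B, language C, language D, language E, language F, language G, language H, language I}, which has 9 elements.
Since |N(S)| = 9 ≥ |S| = 6, Hall's condition holds for this subset.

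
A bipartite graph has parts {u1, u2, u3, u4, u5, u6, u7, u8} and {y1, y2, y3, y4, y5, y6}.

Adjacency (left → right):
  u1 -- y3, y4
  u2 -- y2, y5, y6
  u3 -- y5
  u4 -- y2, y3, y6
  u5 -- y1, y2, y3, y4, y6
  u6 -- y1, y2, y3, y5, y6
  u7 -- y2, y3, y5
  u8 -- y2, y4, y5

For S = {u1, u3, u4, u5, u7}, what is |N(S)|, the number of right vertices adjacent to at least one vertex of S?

6

The union of neighbours of {u1, u3, u4, u5, u7} is {y1, y2, y3, y4, y5, y6}, which has 6 elements.
Since |N(S)| = 6 ≥ |S| = 5, Hall's condition holds for this subset.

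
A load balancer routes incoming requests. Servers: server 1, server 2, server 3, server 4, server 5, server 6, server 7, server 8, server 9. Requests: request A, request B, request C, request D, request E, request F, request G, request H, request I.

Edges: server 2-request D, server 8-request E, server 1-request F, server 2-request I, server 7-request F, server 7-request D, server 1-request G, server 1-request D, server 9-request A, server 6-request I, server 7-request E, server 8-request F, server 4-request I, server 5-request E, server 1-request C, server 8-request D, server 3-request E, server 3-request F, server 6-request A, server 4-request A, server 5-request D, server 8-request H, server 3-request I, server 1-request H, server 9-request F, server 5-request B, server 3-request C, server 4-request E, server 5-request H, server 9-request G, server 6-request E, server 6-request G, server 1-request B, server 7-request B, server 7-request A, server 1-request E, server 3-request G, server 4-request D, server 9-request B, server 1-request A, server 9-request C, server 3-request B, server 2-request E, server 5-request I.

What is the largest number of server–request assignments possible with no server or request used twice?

9

A valid assignment of size 9: server 1–request H, server 2–request D, server 3–request C, server 4–request A, server 5–request I, server 6–request G, server 7–request B, server 8–request E, server 9–request F.
This saturates every server, so 9 is the maximum.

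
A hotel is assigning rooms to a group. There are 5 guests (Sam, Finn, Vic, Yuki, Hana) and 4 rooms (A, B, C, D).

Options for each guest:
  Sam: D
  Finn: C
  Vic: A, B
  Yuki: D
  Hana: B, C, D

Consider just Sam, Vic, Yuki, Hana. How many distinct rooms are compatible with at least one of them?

The union of neighbours of {Sam, Vic, Yuki, Hana} is {A, B, C, D}, which has 4 elements.
Since |N(S)| = 4 ≥ |S| = 4, Hall's condition holds for this subset.

4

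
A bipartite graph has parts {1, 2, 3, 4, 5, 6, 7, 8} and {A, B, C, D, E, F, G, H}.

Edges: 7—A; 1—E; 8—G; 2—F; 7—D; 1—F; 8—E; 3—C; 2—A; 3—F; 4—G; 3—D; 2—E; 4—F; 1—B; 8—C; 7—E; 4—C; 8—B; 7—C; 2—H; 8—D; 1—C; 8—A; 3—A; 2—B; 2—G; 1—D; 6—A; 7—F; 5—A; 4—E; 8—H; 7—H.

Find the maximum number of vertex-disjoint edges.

For example, pair 1→B, 2→E, 3→F, 4→C, 5→A, 7→H, 8→G.
The set {5, 6} has only 1 neighbour ({A}), so by Hall's theorem at most 7 of the 8 left vertices can be matched.

7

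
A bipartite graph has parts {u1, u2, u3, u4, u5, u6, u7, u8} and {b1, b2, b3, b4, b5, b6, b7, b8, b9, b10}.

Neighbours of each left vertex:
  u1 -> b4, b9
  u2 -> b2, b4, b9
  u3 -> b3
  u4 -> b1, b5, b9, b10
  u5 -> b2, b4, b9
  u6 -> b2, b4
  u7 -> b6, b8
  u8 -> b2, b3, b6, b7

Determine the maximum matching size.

7

A valid assignment of size 7: u1-b9, u2-b2, u3-b3, u4-b5, u5-b4, u7-b8, u8-b6.
The set {u1, u2, u5, u6} has only 3 neighbours ({b2, b4, b9}), so by Hall's theorem at most 7 of the 8 left vertices can be matched.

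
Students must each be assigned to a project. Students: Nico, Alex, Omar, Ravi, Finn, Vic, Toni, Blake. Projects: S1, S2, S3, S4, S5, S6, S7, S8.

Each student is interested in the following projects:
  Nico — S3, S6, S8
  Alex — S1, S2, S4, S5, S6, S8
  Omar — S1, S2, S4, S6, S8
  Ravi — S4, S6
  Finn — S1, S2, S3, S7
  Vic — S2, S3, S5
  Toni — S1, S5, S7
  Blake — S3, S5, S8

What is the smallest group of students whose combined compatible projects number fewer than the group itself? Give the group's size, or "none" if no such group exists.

A matching saturating every student exists, for instance Nico→S6, Alex→S5, Omar→S2, Ravi→S4, Finn→S7, Vic→S3, Toni→S1, Blake→S8.
By Hall's marriage theorem, this means |N(S)| ≥ |S| for every subset S, so no violating subset exists.

none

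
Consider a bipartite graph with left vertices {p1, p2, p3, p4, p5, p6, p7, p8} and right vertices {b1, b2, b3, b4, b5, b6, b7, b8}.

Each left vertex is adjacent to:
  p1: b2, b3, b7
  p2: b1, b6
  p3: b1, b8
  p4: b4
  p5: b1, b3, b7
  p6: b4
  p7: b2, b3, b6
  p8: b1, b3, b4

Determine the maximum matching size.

A valid assignment of size 7: p1-b2, p2-b1, p3-b8, p4-b4, p5-b7, p7-b6, p8-b3.
The set {p4, p6} has only 1 neighbour ({b4}), so by Hall's theorem at most 7 of the 8 left vertices can be matched.

7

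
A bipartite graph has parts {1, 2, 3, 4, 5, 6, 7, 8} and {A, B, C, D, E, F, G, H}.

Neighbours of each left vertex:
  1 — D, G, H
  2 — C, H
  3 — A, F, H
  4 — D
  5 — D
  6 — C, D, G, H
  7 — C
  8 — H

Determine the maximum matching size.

5

A valid assignment of size 5: 1-H, 2-C, 3-F, 4-D, 6-G.
The set {1, 2, 4, 5, 6, 7, 8} has only 4 neighbours ({C, D, G, H}), so by Hall's theorem at most 5 of the 8 left vertices can be matched.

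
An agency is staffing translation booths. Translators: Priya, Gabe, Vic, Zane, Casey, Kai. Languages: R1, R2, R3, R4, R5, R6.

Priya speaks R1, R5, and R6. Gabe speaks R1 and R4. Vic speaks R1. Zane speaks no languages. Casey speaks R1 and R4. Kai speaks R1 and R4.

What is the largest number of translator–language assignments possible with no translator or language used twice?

3

For example, pair Priya–R5, Gabe–R4, Vic–R1.
The set {Gabe, Vic, Zane, Casey, Kai} has only 2 neighbours ({R1, R4}), so by Hall's theorem at most 3 of the 6 translators can be matched.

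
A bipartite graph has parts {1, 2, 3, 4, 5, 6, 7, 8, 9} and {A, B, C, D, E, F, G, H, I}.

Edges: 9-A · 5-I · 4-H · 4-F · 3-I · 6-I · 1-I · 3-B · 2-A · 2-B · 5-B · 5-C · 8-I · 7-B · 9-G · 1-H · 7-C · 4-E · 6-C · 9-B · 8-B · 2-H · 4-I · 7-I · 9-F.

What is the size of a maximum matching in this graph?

One maximum matching: 1–H, 2–A, 3–I, 4–E, 5–B, 6–C, 9–F.
The set {3, 5, 6, 7, 8} has only 3 neighbours ({B, C, I}), so by Hall's theorem at most 7 of the 9 left vertices can be matched.

7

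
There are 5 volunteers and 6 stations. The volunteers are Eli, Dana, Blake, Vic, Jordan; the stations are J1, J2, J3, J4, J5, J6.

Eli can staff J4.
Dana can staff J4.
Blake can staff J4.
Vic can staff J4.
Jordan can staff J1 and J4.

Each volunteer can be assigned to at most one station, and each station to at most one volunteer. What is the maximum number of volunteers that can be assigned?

For example, pair Eli→J4, Jordan→J1.
The set {Eli, Dana, Blake, Vic} has only 1 neighbour ({J4}), so by Hall's theorem at most 2 of the 5 volunteers can be matched.

2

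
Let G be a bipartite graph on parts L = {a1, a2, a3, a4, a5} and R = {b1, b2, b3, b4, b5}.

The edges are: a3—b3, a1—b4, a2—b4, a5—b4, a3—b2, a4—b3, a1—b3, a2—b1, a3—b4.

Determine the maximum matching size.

4

For example, pair a1–b4, a2–b1, a3–b2, a4–b3.
The set {a1, a4, a5} has only 2 neighbours ({b3, b4}), so by Hall's theorem at most 4 of the 5 left vertices can be matched.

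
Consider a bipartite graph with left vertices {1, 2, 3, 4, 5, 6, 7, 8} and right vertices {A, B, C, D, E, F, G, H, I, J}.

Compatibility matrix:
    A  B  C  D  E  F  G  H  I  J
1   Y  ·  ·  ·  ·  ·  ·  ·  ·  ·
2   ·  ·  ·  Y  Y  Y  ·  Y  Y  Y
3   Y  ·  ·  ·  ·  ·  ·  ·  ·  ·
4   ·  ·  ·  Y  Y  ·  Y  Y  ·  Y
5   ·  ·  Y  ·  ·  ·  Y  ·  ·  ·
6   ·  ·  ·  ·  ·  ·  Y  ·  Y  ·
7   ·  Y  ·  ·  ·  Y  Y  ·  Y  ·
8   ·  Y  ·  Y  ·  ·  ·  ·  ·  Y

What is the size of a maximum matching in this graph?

7

A valid assignment of size 7: 1–A, 2–E, 4–J, 5–C, 6–G, 7–F, 8–B.
The set {1, 3} has only 1 neighbour ({A}), so by Hall's theorem at most 7 of the 8 left vertices can be matched.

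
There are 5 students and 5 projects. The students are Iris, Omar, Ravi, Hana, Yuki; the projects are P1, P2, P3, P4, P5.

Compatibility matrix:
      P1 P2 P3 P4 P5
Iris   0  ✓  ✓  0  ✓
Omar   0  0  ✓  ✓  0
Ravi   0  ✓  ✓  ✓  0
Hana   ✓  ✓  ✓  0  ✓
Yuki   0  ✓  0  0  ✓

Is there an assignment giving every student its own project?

Yes

For example, pair Iris→P3, Omar→P4, Ravi→P2, Hana→P1, Yuki→P5.
All 5 students are covered.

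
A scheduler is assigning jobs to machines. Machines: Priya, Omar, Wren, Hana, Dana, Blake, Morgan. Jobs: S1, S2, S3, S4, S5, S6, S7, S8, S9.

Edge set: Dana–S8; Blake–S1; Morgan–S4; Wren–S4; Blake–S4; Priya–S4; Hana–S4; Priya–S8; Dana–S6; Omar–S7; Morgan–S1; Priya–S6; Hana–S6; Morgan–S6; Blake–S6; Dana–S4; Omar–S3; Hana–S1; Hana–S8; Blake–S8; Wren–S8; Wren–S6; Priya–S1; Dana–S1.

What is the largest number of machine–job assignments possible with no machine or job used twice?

A valid assignment of size 5: Priya→S1, Omar→S7, Wren→S8, Hana→S6, Dana→S4.
The set {Priya, Wren, Hana, Dana, Blake, Morgan} has only 4 neighbours ({S1, S4, S6, S8}), so by Hall's theorem at most 5 of the 7 machines can be matched.

5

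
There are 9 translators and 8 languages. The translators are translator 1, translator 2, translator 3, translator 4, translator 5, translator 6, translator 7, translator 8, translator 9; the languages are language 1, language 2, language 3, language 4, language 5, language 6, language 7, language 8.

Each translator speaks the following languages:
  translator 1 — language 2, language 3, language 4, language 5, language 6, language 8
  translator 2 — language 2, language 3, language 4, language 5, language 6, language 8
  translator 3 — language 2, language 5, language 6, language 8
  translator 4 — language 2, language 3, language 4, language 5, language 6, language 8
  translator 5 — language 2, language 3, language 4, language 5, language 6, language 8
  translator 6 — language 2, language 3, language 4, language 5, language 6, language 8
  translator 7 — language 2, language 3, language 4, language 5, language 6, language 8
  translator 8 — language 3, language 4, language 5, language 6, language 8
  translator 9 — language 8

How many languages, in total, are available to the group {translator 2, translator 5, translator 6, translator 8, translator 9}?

The union of neighbours of {translator 2, translator 5, translator 6, translator 8, translator 9} is {language 2, language 3, language 4, language 5, language 6, language 8}, which has 6 elements.
Since |N(S)| = 6 ≥ |S| = 5, Hall's condition holds for this subset.

6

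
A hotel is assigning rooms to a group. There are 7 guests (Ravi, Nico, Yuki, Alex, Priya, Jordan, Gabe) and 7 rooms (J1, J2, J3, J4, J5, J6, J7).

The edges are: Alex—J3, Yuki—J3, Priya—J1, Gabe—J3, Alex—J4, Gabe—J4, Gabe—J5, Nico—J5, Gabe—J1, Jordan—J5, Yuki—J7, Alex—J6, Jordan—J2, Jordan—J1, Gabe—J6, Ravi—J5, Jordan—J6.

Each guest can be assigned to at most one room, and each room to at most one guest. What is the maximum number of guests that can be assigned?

6

A valid assignment of size 6: Ravi→J5, Yuki→J7, Alex→J3, Priya→J1, Jordan→J2, Gabe→J6.
The set {Ravi, Nico} has only 1 neighbour ({J5}), so by Hall's theorem at most 6 of the 7 guests can be matched.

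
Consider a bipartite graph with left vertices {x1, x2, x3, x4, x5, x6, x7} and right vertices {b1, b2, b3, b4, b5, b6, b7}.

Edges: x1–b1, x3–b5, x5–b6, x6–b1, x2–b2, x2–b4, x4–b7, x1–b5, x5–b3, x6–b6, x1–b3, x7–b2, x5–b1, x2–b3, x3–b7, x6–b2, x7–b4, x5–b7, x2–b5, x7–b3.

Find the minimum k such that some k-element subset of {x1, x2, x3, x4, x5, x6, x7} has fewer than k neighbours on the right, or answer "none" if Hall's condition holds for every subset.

none

A matching saturating every left vertex exists, for instance x1→b1, x2→b4, x3→b5, x4→b7, x5→b6, x6→b2, x7→b3.
By Hall's marriage theorem, this means |N(S)| ≥ |S| for every subset S, so no violating subset exists.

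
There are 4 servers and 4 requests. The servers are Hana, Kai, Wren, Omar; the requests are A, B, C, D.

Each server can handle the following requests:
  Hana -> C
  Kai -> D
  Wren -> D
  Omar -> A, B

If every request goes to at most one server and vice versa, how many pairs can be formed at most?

One maximum matching: Hana–C, Kai–D, Omar–B.
The set {Kai, Wren} has only 1 neighbour ({D}), so by Hall's theorem at most 3 of the 4 servers can be matched.

3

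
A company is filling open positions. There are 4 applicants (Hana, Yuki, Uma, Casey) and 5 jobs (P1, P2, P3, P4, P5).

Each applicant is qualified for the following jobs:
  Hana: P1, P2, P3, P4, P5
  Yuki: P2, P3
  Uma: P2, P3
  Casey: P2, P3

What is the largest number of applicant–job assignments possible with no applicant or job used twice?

3

One maximum matching: Hana→P1, Yuki→P2, Uma→P3.
The set {Yuki, Uma, Casey} has only 2 neighbours ({P2, P3}), so by Hall's theorem at most 3 of the 4 applicants can be matched.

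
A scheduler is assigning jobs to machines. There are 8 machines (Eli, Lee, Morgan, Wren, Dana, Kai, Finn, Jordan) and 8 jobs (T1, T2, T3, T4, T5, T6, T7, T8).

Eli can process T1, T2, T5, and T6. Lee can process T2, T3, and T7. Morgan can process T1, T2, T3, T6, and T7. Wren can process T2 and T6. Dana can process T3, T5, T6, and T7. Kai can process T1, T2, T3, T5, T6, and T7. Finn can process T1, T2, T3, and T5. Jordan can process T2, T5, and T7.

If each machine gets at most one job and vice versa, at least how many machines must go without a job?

2

For example, pair Eli–T5, Lee–T3, Morgan–T1, Wren–T2, Dana–T6, Kai–T7.
The set {Eli, Lee, Morgan, Wren, Dana, Kai, Finn, Jordan} has only 6 neighbours ({T1, T2, T3, T5, T6, T7}), so by Hall's theorem at most 6 of the 8 machines can be matched.
That matches 6 of the 8, leaving 2 unmatched; no matching can do better.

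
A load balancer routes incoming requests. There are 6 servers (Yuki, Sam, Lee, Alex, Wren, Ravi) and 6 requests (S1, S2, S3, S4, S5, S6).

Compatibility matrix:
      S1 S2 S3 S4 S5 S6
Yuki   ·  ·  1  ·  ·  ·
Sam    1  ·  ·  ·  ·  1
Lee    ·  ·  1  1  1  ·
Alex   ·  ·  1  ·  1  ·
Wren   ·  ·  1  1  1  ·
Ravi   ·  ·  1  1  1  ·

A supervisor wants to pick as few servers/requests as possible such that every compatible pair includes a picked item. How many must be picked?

4

{Sam, S3, S4, S5} is a vertex cover of size 4: every edge has an endpoint in this set.
No smaller cover exists because Yuki–S3, Sam–S6, Lee–S4, Alex–S5 is a matching of size 4, and a cover must include an endpoint of each of these disjoint edges (König's theorem).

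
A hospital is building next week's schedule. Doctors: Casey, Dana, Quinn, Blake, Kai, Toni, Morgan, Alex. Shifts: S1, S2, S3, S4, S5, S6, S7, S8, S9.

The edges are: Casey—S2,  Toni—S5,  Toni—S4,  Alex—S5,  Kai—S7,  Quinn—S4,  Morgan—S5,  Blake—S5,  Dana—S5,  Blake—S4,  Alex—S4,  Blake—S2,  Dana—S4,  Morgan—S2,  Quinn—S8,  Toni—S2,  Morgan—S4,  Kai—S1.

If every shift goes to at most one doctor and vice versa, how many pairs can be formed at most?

One maximum matching: Casey-S2, Dana-S5, Quinn-S8, Blake-S4, Kai-S7.
The set {Casey, Dana, Blake, Toni, Morgan, Alex} has only 3 neighbours ({S2, S4, S5}), so by Hall's theorem at most 5 of the 8 doctors can be matched.

5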